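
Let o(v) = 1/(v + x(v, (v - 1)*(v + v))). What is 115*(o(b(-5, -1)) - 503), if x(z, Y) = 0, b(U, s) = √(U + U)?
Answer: -57845 - 23*I*√10/2 ≈ -57845.0 - 36.366*I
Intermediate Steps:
b(U, s) = √2*√U (b(U, s) = √(2*U) = √2*√U)
o(v) = 1/v (o(v) = 1/(v + 0) = 1/v)
115*(o(b(-5, -1)) - 503) = 115*(1/(√2*√(-5)) - 503) = 115*(1/(√2*(I*√5)) - 503) = 115*(1/(I*√10) - 503) = 115*(-I*√10/10 - 503) = 115*(-503 - I*√10/10) = -57845 - 23*I*√10/2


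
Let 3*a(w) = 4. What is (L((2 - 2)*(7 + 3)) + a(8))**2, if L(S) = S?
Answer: 16/9 ≈ 1.7778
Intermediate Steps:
a(w) = 4/3 (a(w) = (1/3)*4 = 4/3)
(L((2 - 2)*(7 + 3)) + a(8))**2 = ((2 - 2)*(7 + 3) + 4/3)**2 = (0*10 + 4/3)**2 = (0 + 4/3)**2 = (4/3)**2 = 16/9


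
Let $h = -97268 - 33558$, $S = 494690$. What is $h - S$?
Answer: $-625516$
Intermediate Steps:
$h = -130826$
$h - S = -130826 - 494690 = -625516$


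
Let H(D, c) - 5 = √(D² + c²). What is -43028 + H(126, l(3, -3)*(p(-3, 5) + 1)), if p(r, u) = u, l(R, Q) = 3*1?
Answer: -43023 + 90*√2 ≈ -42896.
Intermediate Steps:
l(R, Q) = 3
H(D, c) = 5 + √(D² + c²)
-43028 + H(126, l(3, -3)*(p(-3, 5) + 1)) = -43028 + (5 + √(126² + (3*(5 + 1))²)) = -43028 + (5 + √(15876 + (3*6)²)) = -43028 + (5 + √(15876 + 18²)) = -43028 + (5 + √(15876 + 324)) = -43028 + (5 + √16200) = -43028 + (5 + 90*√2) = -43023 + 90*√2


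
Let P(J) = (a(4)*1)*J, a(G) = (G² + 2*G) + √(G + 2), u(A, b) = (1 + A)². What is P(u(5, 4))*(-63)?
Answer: -54432 - 2268*√6 ≈ -59987.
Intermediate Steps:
a(G) = G² + √(2 + G) + 2*G (a(G) = (G² + 2*G) + √(2 + G) = G² + √(2 + G) + 2*G)
P(J) = J*(24 + √6) (P(J) = ((4² + √(2 + 4) + 2*4)*1)*J = ((16 + √6 + 8)*1)*J = ((24 + √6)*1)*J = (24 + √6)*J = J*(24 + √6))
P(u(5, 4))*(-63) = ((1 + 5)²*(24 + √6))*(-63) = (6²*(24 + √6))*(-63) = (36*(24 + √6))*(-63) = (864 + 36*√6)*(-63) = -54432 - 2268*√6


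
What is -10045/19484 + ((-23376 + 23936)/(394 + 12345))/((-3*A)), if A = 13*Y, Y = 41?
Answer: -204624155785/396882474924 ≈ -0.51558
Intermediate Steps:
A = 533 (A = 13*41 = 533)
-10045/19484 + ((-23376 + 23936)/(394 + 12345))/((-3*A)) = -10045/19484 + ((-23376 + 23936)/(394 + 12345))/((-3*533)) = -10045*1/19484 + (560/12739)/(-1599) = -10045/19484 + (560*(1/12739))*(-1/1599) = -10045/19484 + (560/12739)*(-1/1599) = -10045/19484 - 560/20369661 = -204624155785/396882474924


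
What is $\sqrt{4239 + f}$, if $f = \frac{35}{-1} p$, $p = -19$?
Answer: $2 \sqrt{1226} \approx 70.029$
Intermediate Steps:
$f = 665$ ($f = \frac{35}{-1} \left(-19\right) = 35 \left(-1\right) \left(-19\right) = \left(-35\right) \left(-19\right) = 665$)
$\sqrt{4239 + f} = \sqrt{4239 + 665} = \sqrt{4904} = 2 \sqrt{1226}$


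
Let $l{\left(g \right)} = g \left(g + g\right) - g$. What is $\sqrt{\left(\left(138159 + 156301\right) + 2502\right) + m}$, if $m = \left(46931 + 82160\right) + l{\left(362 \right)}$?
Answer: $\sqrt{687779} \approx 829.32$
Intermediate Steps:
$l{\left(g \right)} = - g + 2 g^{2}$ ($l{\left(g \right)} = g 2 g - g = 2 g^{2} - g = - g + 2 g^{2}$)
$m = 390817$ ($m = \left(46931 + 82160\right) + 362 \left(-1 + 2 \cdot 362\right) = 129091 + 362 \left(-1 + 724\right) = 129091 + 362 \cdot 723 = 129091 + 261726 = 390817$)
$\sqrt{\left(\left(138159 + 156301\right) + 2502\right) + m} = \sqrt{\left(\left(138159 + 156301\right) + 2502\right) + 390817} = \sqrt{\left(294460 + 2502\right) + 390817} = \sqrt{296962 + 390817} = \sqrt{687779}$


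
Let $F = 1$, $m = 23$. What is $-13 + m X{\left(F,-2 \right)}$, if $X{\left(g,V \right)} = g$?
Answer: $10$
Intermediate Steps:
$-13 + m X{\left(F,-2 \right)} = -13 + 23 \cdot 1 = -13 + 23 = 10$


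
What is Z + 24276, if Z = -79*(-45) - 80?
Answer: 27751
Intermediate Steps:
Z = 3475 (Z = 3555 - 80 = 3475)
Z + 24276 = 3475 + 24276 = 27751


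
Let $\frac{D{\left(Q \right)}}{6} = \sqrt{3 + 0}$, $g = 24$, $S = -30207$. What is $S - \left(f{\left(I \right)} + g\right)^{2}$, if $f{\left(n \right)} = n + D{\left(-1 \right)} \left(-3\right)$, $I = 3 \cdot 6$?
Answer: $-32943 + 1512 \sqrt{3} \approx -30324.0$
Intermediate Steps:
$D{\left(Q \right)} = 6 \sqrt{3}$ ($D{\left(Q \right)} = 6 \sqrt{3 + 0} = 6 \sqrt{3}$)
$I = 18$
$f{\left(n \right)} = n - 18 \sqrt{3}$ ($f{\left(n \right)} = n + 6 \sqrt{3} \left(-3\right) = n - 18 \sqrt{3}$)
$S - \left(f{\left(I \right)} + g\right)^{2} = -30207 - \left(\left(18 - 18 \sqrt{3}\right) + 24\right)^{2} = -30207 - \left(42 - 18 \sqrt{3}\right)^{2}$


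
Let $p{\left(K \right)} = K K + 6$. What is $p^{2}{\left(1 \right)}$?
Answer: $49$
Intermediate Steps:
$p{\left(K \right)} = 6 + K^{2}$ ($p{\left(K \right)} = K^{2} + 6 = 6 + K^{2}$)
$p^{2}{\left(1 \right)} = \left(6 + 1^{2}\right)^{2} = \left(6 + 1\right)^{2} = 7^{2} = 49$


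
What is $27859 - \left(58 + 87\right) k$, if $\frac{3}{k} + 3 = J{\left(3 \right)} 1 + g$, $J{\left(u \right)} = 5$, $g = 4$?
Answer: $\frac{55573}{2} \approx 27787.0$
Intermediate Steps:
$k = \frac{1}{2}$ ($k = \frac{3}{-3 + \left(5 \cdot 1 + 4\right)} = \frac{3}{-3 + \left(5 + 4\right)} = \frac{3}{-3 + 9} = \frac{3}{6} = 3 \cdot \frac{1}{6} = \frac{1}{2} \approx 0.5$)
$27859 - \left(58 + 87\right) k = 27859 - \left(58 + 87\right) \frac{1}{2} = 27859 - 145 \cdot \frac{1}{2} = 27859 - \frac{145}{2} = \frac{55573}{2}$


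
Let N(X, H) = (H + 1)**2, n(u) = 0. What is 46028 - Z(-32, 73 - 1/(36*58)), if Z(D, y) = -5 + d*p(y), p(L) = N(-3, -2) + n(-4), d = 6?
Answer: 46027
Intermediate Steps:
N(X, H) = (1 + H)**2
p(L) = 1 (p(L) = (1 - 2)**2 + 0 = (-1)**2 + 0 = 1 + 0 = 1)
Z(D, y) = 1 (Z(D, y) = -5 + 6*1 = -5 + 6 = 1)
46028 - Z(-32, 73 - 1/(36*58)) = 46028 - 1*1 = 46028 - 1 = 46027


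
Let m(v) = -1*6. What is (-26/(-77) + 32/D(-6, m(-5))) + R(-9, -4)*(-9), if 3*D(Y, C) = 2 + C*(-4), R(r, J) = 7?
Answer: -59029/1001 ≈ -58.970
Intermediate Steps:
m(v) = -6
D(Y, C) = 2/3 - 4*C/3 (D(Y, C) = (2 + C*(-4))/3 = (2 - 4*C)/3 = 2/3 - 4*C/3)
(-26/(-77) + 32/D(-6, m(-5))) + R(-9, -4)*(-9) = (-26/(-77) + 32/(2/3 - 4/3*(-6))) + 7*(-9) = (-26*(-1/77) + 32/(2/3 + 8)) - 63 = (26/77 + 32/(26/3)) - 63 = (26/77 + 32*(3/26)) - 63 = (26/77 + 48/13) - 63 = 4034/1001 - 63 = -59029/1001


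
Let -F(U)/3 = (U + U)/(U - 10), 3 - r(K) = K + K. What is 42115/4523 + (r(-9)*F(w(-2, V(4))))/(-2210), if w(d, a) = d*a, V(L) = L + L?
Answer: 607261567/64972895 ≈ 9.3464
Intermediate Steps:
V(L) = 2*L
w(d, a) = a*d
r(K) = 3 - 2*K (r(K) = 3 - (K + K) = 3 - 2*K)
F(U) = -6*U/(-10 + U) (F(U) = -3*(U + U)/(U - 10) = -3*2*U/(-10 + U) = -6*U/(-10 + U))
42115/4523 + (r(-9)*F(w(-2, V(4))))/(-2210) = 42115/4523 + ((3 - 2*(-9))*(-6*(2*4)*(-2)/(-10 + (2*4)*(-2))))/(-2210) = 42115*(1/4523) + ((3 + 18)*(-6*8*(-2)/(-10 + 8*(-2))))*(-1/2210) = 42115/4523 + (21*(-6*(-16)/(-10 - 16)))*(-1/2210) = 42115/4523 + (21*(-6*(-16)/(-26)))*(-1/2210) = 42115/4523 + (21*(-6*(-16)*(-1/26)))*(-1/2210) = 42115/4523 + (21*(-48/13))*(-1/2210) = 42115/4523 - 1008/13*(-1/2210) = 42115/4523 + 504/14365 = 607261567/64972895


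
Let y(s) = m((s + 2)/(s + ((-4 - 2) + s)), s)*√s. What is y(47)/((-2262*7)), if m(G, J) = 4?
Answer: -2*√47/7917 ≈ -0.0017319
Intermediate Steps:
y(s) = 4*√s
y(47)/((-2262*7)) = (4*√47)/((-2262*7)) = (4*√47)/(-15834) = (4*√47)*(-1/15834) = -2*√47/7917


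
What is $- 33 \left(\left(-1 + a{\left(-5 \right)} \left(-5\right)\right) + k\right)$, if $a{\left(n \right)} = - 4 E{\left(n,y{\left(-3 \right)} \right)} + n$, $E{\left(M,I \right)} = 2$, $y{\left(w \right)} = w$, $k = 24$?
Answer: $-2904$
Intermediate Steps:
$a{\left(n \right)} = -8 + n$ ($a{\left(n \right)} = \left(-4\right) 2 + n = -8 + n$)
$- 33 \left(\left(-1 + a{\left(-5 \right)} \left(-5\right)\right) + k\right) = - 33 \left(\left(-1 + \left(-8 - 5\right) \left(-5\right)\right) + 24\right) = - 33 \left(\left(-1 - -65\right) + 24\right) = - 33 \left(\left(-1 + 65\right) + 24\right) = - 33 \left(64 + 24\right) = \left(-33\right) 88 = -2904$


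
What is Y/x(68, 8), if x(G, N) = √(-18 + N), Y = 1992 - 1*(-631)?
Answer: -2623*I*√10/10 ≈ -829.47*I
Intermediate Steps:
Y = 2623 (Y = 1992 + 631 = 2623)
Y/x(68, 8) = 2623/(√(-18 + 8)) = 2623/(√(-10)) = 2623/((I*√10)) = 2623*(-I*√10/10) = -2623*I*√10/10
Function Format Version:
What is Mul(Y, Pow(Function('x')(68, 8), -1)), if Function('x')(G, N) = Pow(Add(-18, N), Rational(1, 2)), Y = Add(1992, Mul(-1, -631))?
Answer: Mul(Rational(-2623, 10), I, Pow(10, Rational(1, 2))) ≈ Mul(-829.47, I)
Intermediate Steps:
Y = 2623 (Y = Add(1992, 631) = 2623)
Mul(Y, Pow(Function('x')(68, 8), -1)) = Mul(2623, Pow(Pow(Add(-18, 8), Rational(1, 2)), -1)) = Mul(2623, Pow(Pow(-10, Rational(1, 2)), -1)) = Mul(2623, Pow(Mul(I, Pow(10, Rational(1, 2))), -1)) = Mul(2623, Mul(Rational(-1, 10), I, Pow(10, Rational(1, 2)))) = Mul(Rational(-2623, 10), I, Pow(10, Rational(1, 2)))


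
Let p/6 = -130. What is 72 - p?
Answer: 852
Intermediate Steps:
p = -780 (p = 6*(-130) = -780)
72 - p = 72 - 1*(-780) = 72 + 780 = 852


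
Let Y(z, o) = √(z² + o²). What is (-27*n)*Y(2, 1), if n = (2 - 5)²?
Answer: -243*√5 ≈ -543.36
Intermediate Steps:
Y(z, o) = √(o² + z²)
n = 9 (n = (-3)² = 9)
(-27*n)*Y(2, 1) = (-27*9)*√(1² + 2²) = -243*√(1 + 4) = -243*√5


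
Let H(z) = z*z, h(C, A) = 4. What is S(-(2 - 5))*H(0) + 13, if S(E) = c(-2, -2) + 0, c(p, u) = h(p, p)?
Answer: 13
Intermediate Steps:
H(z) = z²
c(p, u) = 4
S(E) = 4 (S(E) = 4 + 0 = 4)
S(-(2 - 5))*H(0) + 13 = 4*0² + 13 = 4*0 + 13 = 0 + 13 = 13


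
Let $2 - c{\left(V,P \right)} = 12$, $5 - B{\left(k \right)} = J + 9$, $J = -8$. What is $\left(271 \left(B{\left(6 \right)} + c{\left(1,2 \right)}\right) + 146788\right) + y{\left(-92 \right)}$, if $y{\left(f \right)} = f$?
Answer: $145070$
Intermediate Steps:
$B{\left(k \right)} = 4$ ($B{\left(k \right)} = 5 - \left(-8 + 9\right) = 5 - 1 = 4$)
$c{\left(V,P \right)} = -10$ ($c{\left(V,P \right)} = 2 - 12 = -10$)
$\left(271 \left(B{\left(6 \right)} + c{\left(1,2 \right)}\right) + 146788\right) + y{\left(-92 \right)} = \left(271 \left(4 - 10\right) + 146788\right) - 92 = \left(271 \left(-6\right) + 146788\right) - 92 = \left(-1626 + 146788\right) - 92 = 145162 - 92 = 145070$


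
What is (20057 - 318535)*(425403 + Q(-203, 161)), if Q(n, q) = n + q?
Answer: -126960900558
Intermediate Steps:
(20057 - 318535)*(425403 + Q(-203, 161)) = (20057 - 318535)*(425403 + (-203 + 161)) = -298478*(425403 - 42) = -298478*425361 = -126960900558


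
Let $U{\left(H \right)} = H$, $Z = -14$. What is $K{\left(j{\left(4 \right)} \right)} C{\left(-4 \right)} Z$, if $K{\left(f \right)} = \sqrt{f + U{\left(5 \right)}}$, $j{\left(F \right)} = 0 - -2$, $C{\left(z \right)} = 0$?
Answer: $0$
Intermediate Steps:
$j{\left(F \right)} = 2$ ($j{\left(F \right)} = 0 + 2 = 2$)
$K{\left(f \right)} = \sqrt{5 + f}$ ($K{\left(f \right)} = \sqrt{f + 5} = \sqrt{5 + f}$)
$K{\left(j{\left(4 \right)} \right)} C{\left(-4 \right)} Z = \sqrt{5 + 2} \cdot 0 \left(-14\right) = \sqrt{7} \cdot 0 \left(-14\right) = 0 \left(-14\right) = 0$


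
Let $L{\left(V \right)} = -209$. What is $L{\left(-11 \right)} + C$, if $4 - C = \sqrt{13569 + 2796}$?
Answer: $-205 - \sqrt{16365} \approx -332.93$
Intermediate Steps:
$C = 4 - \sqrt{16365}$ ($C = 4 - \sqrt{13569 + 2796} = 4 - \sqrt{16365} \approx -123.93$)
$L{\left(-11 \right)} + C = -209 + \left(4 - \sqrt{16365}\right) = -205 - \sqrt{16365}$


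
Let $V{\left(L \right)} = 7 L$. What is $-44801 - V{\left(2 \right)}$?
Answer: $-44815$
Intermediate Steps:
$-44801 - V{\left(2 \right)} = -44801 - 7 \cdot 2 = -44801 - 14 = -44815$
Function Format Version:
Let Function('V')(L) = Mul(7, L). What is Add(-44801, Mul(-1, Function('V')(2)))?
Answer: -44815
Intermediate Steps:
Add(-44801, Mul(-1, Function('V')(2))) = Add(-44801, Mul(-1, Mul(7, 2))) = Add(-44801, Mul(-1, 14)) = Add(-44801, -14) = -44815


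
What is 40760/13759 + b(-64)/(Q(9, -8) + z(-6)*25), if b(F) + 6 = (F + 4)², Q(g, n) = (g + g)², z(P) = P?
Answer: 9423681/399011 ≈ 23.618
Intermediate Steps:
Q(g, n) = 4*g² (Q(g, n) = (2*g)² = 4*g²)
b(F) = -6 + (4 + F)² (b(F) = -6 + (F + 4)² = -6 + (4 + F)²)
40760/13759 + b(-64)/(Q(9, -8) + z(-6)*25) = 40760/13759 + (-6 + (4 - 64)²)/(4*9² - 6*25) = 40760*(1/13759) + (-6 + (-60)²)/(4*81 - 150) = 40760/13759 + (-6 + 3600)/(324 - 150) = 40760/13759 + 3594/174 = 40760/13759 + 3594*(1/174) = 40760/13759 + 599/29 = 9423681/399011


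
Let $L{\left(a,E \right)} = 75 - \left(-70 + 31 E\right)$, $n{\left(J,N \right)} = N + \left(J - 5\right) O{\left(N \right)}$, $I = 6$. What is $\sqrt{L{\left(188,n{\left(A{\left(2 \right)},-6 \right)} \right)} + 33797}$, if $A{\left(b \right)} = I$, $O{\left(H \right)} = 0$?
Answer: $12 \sqrt{237} \approx 184.74$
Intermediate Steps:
$A{\left(b \right)} = 6$
$n{\left(J,N \right)} = N$ ($n{\left(J,N \right)} = N + \left(J - 5\right) 0 = N + \left(-5 + J\right) 0 = N + 0 = N$)
$L{\left(a,E \right)} = 145 - 31 E$ ($L{\left(a,E \right)} = 75 - \left(-70 + 31 E\right) = 145 - 31 E$)
$\sqrt{L{\left(188,n{\left(A{\left(2 \right)},-6 \right)} \right)} + 33797} = \sqrt{\left(145 - -186\right) + 33797} = \sqrt{\left(145 + 186\right) + 33797} = \sqrt{331 + 33797} = \sqrt{34128} = 12 \sqrt{237}$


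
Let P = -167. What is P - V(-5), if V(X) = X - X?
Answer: -167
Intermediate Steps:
V(X) = 0
P - V(-5) = -167 - 1*0 = -167 + 0 = -167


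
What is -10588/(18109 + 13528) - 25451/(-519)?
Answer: 799698115/16419603 ≈ 48.704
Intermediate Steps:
-10588/(18109 + 13528) - 25451/(-519) = -10588/31637 - 25451*(-1/519) = -10588*1/31637 + 25451/519 = -10588/31637 + 25451/519 = 799698115/16419603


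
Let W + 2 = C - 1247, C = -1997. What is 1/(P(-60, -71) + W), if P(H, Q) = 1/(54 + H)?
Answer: -6/19477 ≈ -0.00030806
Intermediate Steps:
W = -3246 (W = -2 + (-1997 - 1247) = -2 - 3244 = -3246)
1/(P(-60, -71) + W) = 1/(1/(54 - 60) - 3246) = 1/(1/(-6) - 3246) = 1/(-1/6 - 3246) = 1/(-19477/6) = -6/19477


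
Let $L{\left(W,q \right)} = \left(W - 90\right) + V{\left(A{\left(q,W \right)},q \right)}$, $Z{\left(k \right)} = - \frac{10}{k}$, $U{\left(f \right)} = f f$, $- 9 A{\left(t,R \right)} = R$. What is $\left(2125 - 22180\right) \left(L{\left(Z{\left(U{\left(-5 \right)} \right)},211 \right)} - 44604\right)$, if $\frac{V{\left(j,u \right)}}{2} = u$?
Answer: $887882982$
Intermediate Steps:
$A{\left(t,R \right)} = - \frac{R}{9}$
$V{\left(j,u \right)} = 2 u$
$U{\left(f \right)} = f^{2}$
$L{\left(W,q \right)} = -90 + W + 2 q$ ($L{\left(W,q \right)} = \left(W - 90\right) + 2 q = \left(-90 + W\right) + 2 q = -90 + W + 2 q$)
$\left(2125 - 22180\right) \left(L{\left(Z{\left(U{\left(-5 \right)} \right)},211 \right)} - 44604\right) = \left(2125 - 22180\right) \left(\left(-90 - \frac{10}{\left(-5\right)^{2}} + 2 \cdot 211\right) - 44604\right) = - 20055 \left(\left(-90 - \frac{10}{25} + 422\right) - 44604\right) = - 20055 \left(\left(-90 - \frac{2}{5} + 422\right) - 44604\right) = - 20055 \left(\frac{1658}{5} - 44604\right) = \left(-20055\right) \left(- \frac{221362}{5}\right) = 887882982$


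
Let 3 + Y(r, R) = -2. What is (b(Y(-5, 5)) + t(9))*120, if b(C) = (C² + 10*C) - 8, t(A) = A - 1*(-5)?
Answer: -2280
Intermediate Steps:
Y(r, R) = -5 (Y(r, R) = -3 - 2 = -5)
t(A) = 5 + A (t(A) = A + 5 = 5 + A)
b(C) = -8 + C² + 10*C
(b(Y(-5, 5)) + t(9))*120 = ((-8 + (-5)² + 10*(-5)) + (5 + 9))*120 = ((-8 + 25 - 50) + 14)*120 = (-33 + 14)*120 = -19*120 = -2280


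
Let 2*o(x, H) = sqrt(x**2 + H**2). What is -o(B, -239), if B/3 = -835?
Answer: -sqrt(6332146)/2 ≈ -1258.2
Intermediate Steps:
B = -2505 (B = 3*(-835) = -2505)
o(x, H) = sqrt(H**2 + x**2)/2 (o(x, H) = sqrt(x**2 + H**2)/2 = sqrt(H**2 + x**2)/2)
-o(B, -239) = -sqrt((-239)**2 + (-2505)**2)/2 = -sqrt(57121 + 6275025)/2 = -sqrt(6332146)/2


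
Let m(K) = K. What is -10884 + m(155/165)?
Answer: -359141/33 ≈ -10883.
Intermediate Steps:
-10884 + m(155/165) = -10884 + 155/165 = -10884 + 155*(1/165) = -10884 + 31/33 = -359141/33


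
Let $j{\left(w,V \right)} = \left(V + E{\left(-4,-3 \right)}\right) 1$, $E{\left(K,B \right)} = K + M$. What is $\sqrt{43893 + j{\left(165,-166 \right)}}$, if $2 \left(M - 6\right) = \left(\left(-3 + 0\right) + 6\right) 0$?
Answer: $\sqrt{43729} \approx 209.11$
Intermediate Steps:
$M = 6$ ($M = 6 + \frac{\left(\left(-3 + 0\right) + 6\right) 0}{2} = 6 + \frac{\left(-3 + 6\right) 0}{2} = 6 + \frac{3 \cdot 0}{2} = 6 + \frac{1}{2} \cdot 0 = 6 + 0 = 6$)
$E{\left(K,B \right)} = 6 + K$ ($E{\left(K,B \right)} = K + 6 = 6 + K$)
$j{\left(w,V \right)} = 2 + V$ ($j{\left(w,V \right)} = \left(V + \left(6 - 4\right)\right) 1 = \left(V + 2\right) 1 = \left(2 + V\right) 1 = 2 + V$)
$\sqrt{43893 + j{\left(165,-166 \right)}} = \sqrt{43893 + \left(2 - 166\right)} = \sqrt{43893 - 164} = \sqrt{43729}$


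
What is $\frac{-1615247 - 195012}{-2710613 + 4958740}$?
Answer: $- \frac{1810259}{2248127} \approx -0.80523$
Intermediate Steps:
$\frac{-1615247 - 195012}{-2710613 + 4958740} = \frac{-1615247 - 195012}{2248127} = \left(-1615247 - 195012\right) \frac{1}{2248127} = \left(-1810259\right) \frac{1}{2248127} = - \frac{1810259}{2248127}$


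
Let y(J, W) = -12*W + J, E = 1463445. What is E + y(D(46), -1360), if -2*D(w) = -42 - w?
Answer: 1479809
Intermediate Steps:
D(w) = 21 + w/2 (D(w) = -(-42 - w)/2 = 21 + w/2)
y(J, W) = J - 12*W
E + y(D(46), -1360) = 1463445 + ((21 + (½)*46) - 12*(-1360)) = 1463445 + ((21 + 23) + 16320) = 1463445 + (44 + 16320) = 1463445 + 16364 = 1479809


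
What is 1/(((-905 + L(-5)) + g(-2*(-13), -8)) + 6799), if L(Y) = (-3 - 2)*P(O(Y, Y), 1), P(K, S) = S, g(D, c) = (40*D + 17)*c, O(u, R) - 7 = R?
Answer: -1/2567 ≈ -0.00038956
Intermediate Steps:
O(u, R) = 7 + R
g(D, c) = c*(17 + 40*D) (g(D, c) = (17 + 40*D)*c = c*(17 + 40*D))
L(Y) = -5 (L(Y) = (-3 - 2)*1 = -5*1 = -5)
1/(((-905 + L(-5)) + g(-2*(-13), -8)) + 6799) = 1/(((-905 - 5) - 8*(17 + 40*(-2*(-13)))) + 6799) = 1/((-910 - 8*(17 + 40*26)) + 6799) = 1/((-910 - 8*(17 + 1040)) + 6799) = 1/((-910 - 8*1057) + 6799) = 1/((-910 - 8456) + 6799) = 1/(-9366 + 6799) = 1/(-2567) = -1/2567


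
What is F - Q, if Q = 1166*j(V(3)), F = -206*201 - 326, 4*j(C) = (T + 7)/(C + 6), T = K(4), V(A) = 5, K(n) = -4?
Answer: -83623/2 ≈ -41812.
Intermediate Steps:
T = -4
j(C) = 3/(4*(6 + C)) (j(C) = ((-4 + 7)/(C + 6))/4 = (3/(6 + C))/4 = 3/(4*(6 + C)))
F = -41732 (F = -41406 - 326 = -41732)
Q = 159/2 (Q = 1166*(3/(4*(6 + 5))) = 1166*((¾)/11) = 1166*((¾)*(1/11)) = 1166*(3/44) = 159/2 ≈ 79.500)
F - Q = -41732 - 1*159/2 = -41732 - 159/2 = -83623/2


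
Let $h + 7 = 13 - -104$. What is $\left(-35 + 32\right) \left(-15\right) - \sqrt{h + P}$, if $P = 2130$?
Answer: $45 - 8 \sqrt{35} \approx -2.3286$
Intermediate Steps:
$h = 110$ ($h = -7 + \left(13 - -104\right) = -7 + \left(13 + 104\right) = -7 + 117 = 110$)
$\left(-35 + 32\right) \left(-15\right) - \sqrt{h + P} = \left(-35 + 32\right) \left(-15\right) - \sqrt{110 + 2130} = \left(-3\right) \left(-15\right) - \sqrt{2240} = 45 - 8 \sqrt{35}$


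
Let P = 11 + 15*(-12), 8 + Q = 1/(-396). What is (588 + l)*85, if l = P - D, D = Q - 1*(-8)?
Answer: 14103625/396 ≈ 35615.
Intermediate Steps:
Q = -3169/396 (Q = -8 + 1/(-396) = -8 - 1/396 = -3169/396 ≈ -8.0025)
D = -1/396 (D = -3169/396 - 1*(-8) = -3169/396 + 8 = -1/396 ≈ -0.0025253)
P = -169 (P = 11 - 180 = -169)
l = -66923/396 (l = -169 - 1*(-1/396) = -169 + 1/396 = -66923/396 ≈ -169.00)
(588 + l)*85 = (588 - 66923/396)*85 = (165925/396)*85 = 14103625/396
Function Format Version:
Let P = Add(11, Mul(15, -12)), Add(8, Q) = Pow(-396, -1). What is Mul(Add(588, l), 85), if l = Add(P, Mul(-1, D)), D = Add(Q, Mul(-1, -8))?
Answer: Rational(14103625, 396) ≈ 35615.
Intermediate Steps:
Q = Rational(-3169, 396) (Q = Add(-8, Pow(-396, -1)) = Add(-8, Rational(-1, 396)) = Rational(-3169, 396) ≈ -8.0025)
D = Rational(-1, 396) (D = Add(Rational(-3169, 396), Mul(-1, -8)) = Add(Rational(-3169, 396), 8) = Rational(-1, 396) ≈ -0.0025253)
P = -169 (P = Add(11, -180) = -169)
l = Rational(-66923, 396) (l = Add(-169, Mul(-1, Rational(-1, 396))) = Add(-169, Rational(1, 396)) = Rational(-66923, 396) ≈ -169.00)
Mul(Add(588, l), 85) = Mul(Add(588, Rational(-66923, 396)), 85) = Mul(Rational(165925, 396), 85) = Rational(14103625, 396)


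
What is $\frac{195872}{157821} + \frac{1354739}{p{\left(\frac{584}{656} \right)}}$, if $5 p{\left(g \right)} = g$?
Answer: $\frac{87660582423446}{11520933} \approx 7.6088 \cdot 10^{6}$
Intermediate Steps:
$p{\left(g \right)} = \frac{g}{5}$
$\frac{195872}{157821} + \frac{1354739}{p{\left(\frac{584}{656} \right)}} = \frac{195872}{157821} + \frac{1354739}{\frac{1}{5} \cdot \frac{584}{656}} = 195872 \cdot \frac{1}{157821} + \frac{1354739}{\frac{1}{5} \cdot 584 \cdot \frac{1}{656}} = \frac{195872}{157821} + \frac{1354739}{\frac{1}{5} \cdot \frac{73}{82}} = \frac{195872}{157821} + \frac{1354739}{\frac{73}{410}} = \frac{195872}{157821} + 1354739 \cdot \frac{410}{73} = \frac{195872}{157821} + \frac{555442990}{73} = \frac{87660582423446}{11520933}$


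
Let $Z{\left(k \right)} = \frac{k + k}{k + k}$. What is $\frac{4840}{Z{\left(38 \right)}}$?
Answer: $4840$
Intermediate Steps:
$Z{\left(k \right)} = 1$ ($Z{\left(k \right)} = \frac{2 k}{2 k} = 2 k \frac{1}{2 k} = 1$)
$\frac{4840}{Z{\left(38 \right)}} = \frac{4840}{1} = 4840 \cdot 1 = 4840$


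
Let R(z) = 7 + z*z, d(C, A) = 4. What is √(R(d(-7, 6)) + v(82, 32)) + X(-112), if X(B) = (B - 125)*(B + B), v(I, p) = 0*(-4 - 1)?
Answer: 53088 + √23 ≈ 53093.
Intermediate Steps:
v(I, p) = 0 (v(I, p) = 0*(-5) = 0)
X(B) = 2*B*(-125 + B) (X(B) = (-125 + B)*(2*B) = 2*B*(-125 + B))
R(z) = 7 + z²
√(R(d(-7, 6)) + v(82, 32)) + X(-112) = √((7 + 4²) + 0) + 2*(-112)*(-125 - 112) = √((7 + 16) + 0) + 2*(-112)*(-237) = √(23 + 0) + 53088 = √23 + 53088 = 53088 + √23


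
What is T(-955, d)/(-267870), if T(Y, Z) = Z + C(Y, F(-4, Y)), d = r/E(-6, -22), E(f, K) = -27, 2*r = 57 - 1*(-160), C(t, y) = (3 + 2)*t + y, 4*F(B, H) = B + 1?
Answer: 103243/5785992 ≈ 0.017844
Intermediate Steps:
F(B, H) = ¼ + B/4 (F(B, H) = (B + 1)/4 = (1 + B)/4 = ¼ + B/4)
C(t, y) = y + 5*t (C(t, y) = 5*t + y = y + 5*t)
r = 217/2 (r = (57 - 1*(-160))/2 = (57 + 160)/2 = (½)*217 = 217/2 ≈ 108.50)
d = -217/54 (d = (217/2)/(-27) = (217/2)*(-1/27) = -217/54 ≈ -4.0185)
T(Y, Z) = -¾ + Z + 5*Y (T(Y, Z) = Z + ((¼ + (¼)*(-4)) + 5*Y) = Z + ((¼ - 1) + 5*Y) = Z + (-¾ + 5*Y) = -¾ + Z + 5*Y)
T(-955, d)/(-267870) = (-¾ - 217/54 + 5*(-955))/(-267870) = (-¾ - 217/54 - 4775)*(-1/267870) = -516215/108*(-1/267870) = 103243/5785992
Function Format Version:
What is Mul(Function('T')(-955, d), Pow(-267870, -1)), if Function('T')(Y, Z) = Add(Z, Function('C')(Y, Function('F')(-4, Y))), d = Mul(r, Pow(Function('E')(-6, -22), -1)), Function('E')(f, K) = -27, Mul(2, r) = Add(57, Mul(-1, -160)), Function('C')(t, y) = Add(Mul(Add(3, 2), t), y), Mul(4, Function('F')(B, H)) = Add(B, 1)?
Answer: Rational(103243, 5785992) ≈ 0.017844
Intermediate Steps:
Function('F')(B, H) = Add(Rational(1, 4), Mul(Rational(1, 4), B)) (Function('F')(B, H) = Mul(Rational(1, 4), Add(B, 1)) = Mul(Rational(1, 4), Add(1, B)) = Add(Rational(1, 4), Mul(Rational(1, 4), B)))
Function('C')(t, y) = Add(y, Mul(5, t)) (Function('C')(t, y) = Add(Mul(5, t), y) = Add(y, Mul(5, t)))
r = Rational(217, 2) (r = Mul(Rational(1, 2), Add(57, Mul(-1, -160))) = Mul(Rational(1, 2), Add(57, 160)) = Mul(Rational(1, 2), 217) = Rational(217, 2) ≈ 108.50)
d = Rational(-217, 54) (d = Mul(Rational(217, 2), Pow(-27, -1)) = Mul(Rational(217, 2), Rational(-1, 27)) = Rational(-217, 54) ≈ -4.0185)
Function('T')(Y, Z) = Add(Rational(-3, 4), Z, Mul(5, Y)) (Function('T')(Y, Z) = Add(Z, Add(Add(Rational(1, 4), Mul(Rational(1, 4), -4)), Mul(5, Y))) = Add(Z, Add(Add(Rational(1, 4), -1), Mul(5, Y))) = Add(Z, Add(Rational(-3, 4), Mul(5, Y))) = Add(Rational(-3, 4), Z, Mul(5, Y)))
Mul(Function('T')(-955, d), Pow(-267870, -1)) = Mul(Add(Rational(-3, 4), Rational(-217, 54), Mul(5, -955)), Pow(-267870, -1)) = Mul(Add(Rational(-3, 4), Rational(-217, 54), -4775), Rational(-1, 267870)) = Mul(Rational(-516215, 108), Rational(-1, 267870)) = Rational(103243, 5785992)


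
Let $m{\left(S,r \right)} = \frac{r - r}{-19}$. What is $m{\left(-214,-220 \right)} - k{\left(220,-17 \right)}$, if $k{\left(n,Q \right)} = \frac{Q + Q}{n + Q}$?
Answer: $\frac{34}{203} \approx 0.16749$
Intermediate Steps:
$k{\left(n,Q \right)} = \frac{2 Q}{Q + n}$
$m{\left(S,r \right)} = 0$ ($m{\left(S,r \right)} = 0 \left(- \frac{1}{19}\right) = 0$)
$m{\left(-214,-220 \right)} - k{\left(220,-17 \right)} = 0 - 2 \left(-17\right) \frac{1}{-17 + 220} = 0 - 2 \left(-17\right) \frac{1}{203} = 0 - - \frac{34}{203} = 0 + \frac{34}{203} = \frac{34}{203}$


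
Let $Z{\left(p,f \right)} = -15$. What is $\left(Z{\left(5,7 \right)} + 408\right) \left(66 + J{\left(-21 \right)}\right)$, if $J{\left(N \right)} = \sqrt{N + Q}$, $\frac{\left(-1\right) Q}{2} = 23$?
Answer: $25938 + 393 i \sqrt{67} \approx 25938.0 + 3216.8 i$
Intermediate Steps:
$Q = -46$ ($Q = \left(-2\right) 23 = -46$)
$J{\left(N \right)} = \sqrt{-46 + N}$ ($J{\left(N \right)} = \sqrt{N - 46} = \sqrt{-46 + N}$)
$\left(Z{\left(5,7 \right)} + 408\right) \left(66 + J{\left(-21 \right)}\right) = \left(-15 + 408\right) \left(66 + \sqrt{-46 - 21}\right) = 393 \left(66 + \sqrt{-67}\right) = 393 \left(66 + i \sqrt{67}\right) = 25938 + 393 i \sqrt{67}$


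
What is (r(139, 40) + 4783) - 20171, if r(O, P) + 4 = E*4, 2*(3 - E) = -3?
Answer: -15374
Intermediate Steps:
E = 9/2 (E = 3 - 1/2*(-3) = 3 + 3/2 = 9/2 ≈ 4.5000)
r(O, P) = 14 (r(O, P) = -4 + (9/2)*4 = -4 + 18 = 14)
(r(139, 40) + 4783) - 20171 = (14 + 4783) - 20171 = 4797 - 20171 = -15374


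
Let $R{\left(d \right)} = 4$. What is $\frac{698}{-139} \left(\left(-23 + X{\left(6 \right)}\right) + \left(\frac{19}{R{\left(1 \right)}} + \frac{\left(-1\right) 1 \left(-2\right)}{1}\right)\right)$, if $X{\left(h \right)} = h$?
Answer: $\frac{14309}{278} \approx 51.471$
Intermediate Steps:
$\frac{698}{-139} \left(\left(-23 + X{\left(6 \right)}\right) + \left(\frac{19}{R{\left(1 \right)}} + \frac{\left(-1\right) 1 \left(-2\right)}{1}\right)\right) = \frac{698}{-139} \left(\left(-23 + 6\right) + \left(\frac{19}{4} + \frac{\left(-1\right) 1 \left(-2\right)}{1}\right)\right) = 698 \left(- \frac{1}{139}\right) \left(-17 + \left(19 \cdot \frac{1}{4} + \left(-1\right) \left(-2\right) 1\right)\right) = - \frac{698 \left(-17 + \left(\frac{19}{4} + 2 \cdot 1\right)\right)}{139} = - \frac{698 \left(-17 + \left(\frac{19}{4} + 2\right)\right)}{139} = - \frac{698 \left(-17 + \frac{27}{4}\right)}{139} = \left(- \frac{698}{139}\right) \left(- \frac{41}{4}\right) = \frac{14309}{278}$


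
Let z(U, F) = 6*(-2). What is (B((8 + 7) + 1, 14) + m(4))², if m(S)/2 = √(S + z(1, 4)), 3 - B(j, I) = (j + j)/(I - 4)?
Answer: (-1 + 20*I*√2)²/25 ≈ -31.96 - 2.2627*I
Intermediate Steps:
z(U, F) = -12
B(j, I) = 3 - 2*j/(-4 + I) (B(j, I) = 3 - (j + j)/(I - 4) = 3 - 2*j/(-4 + I))
m(S) = 2*√(-12 + S) (m(S) = 2*√(S - 12) = 2*√(-12 + S))
(B((8 + 7) + 1, 14) + m(4))² = ((-12 - 2*((8 + 7) + 1) + 3*14)/(-4 + 14) + 2*√(-12 + 4))² = ((-12 - 2*(15 + 1) + 42)/10 + 2*√(-8))² = ((-12 - 2*16 + 42)/10 + 2*(2*I*√2))² = ((-12 - 32 + 42)/10 + 4*I*√2)² = ((⅒)*(-2) + 4*I*√2)² = (-⅕ + 4*I*√2)²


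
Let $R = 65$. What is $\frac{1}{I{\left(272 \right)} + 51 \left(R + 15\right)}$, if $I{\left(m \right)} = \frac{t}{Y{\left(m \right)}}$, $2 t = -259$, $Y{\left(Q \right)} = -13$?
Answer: $\frac{26}{106339} \approx 0.0002445$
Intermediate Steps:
$t = - \frac{259}{2}$ ($t = \frac{1}{2} \left(-259\right) = - \frac{259}{2} \approx -129.5$)
$I{\left(m \right)} = \frac{259}{26}$ ($I{\left(m \right)} = - \frac{259}{2 \left(-13\right)} = \left(- \frac{259}{2}\right) \left(- \frac{1}{13}\right) = \frac{259}{26}$)
$\frac{1}{I{\left(272 \right)} + 51 \left(R + 15\right)} = \frac{1}{\frac{259}{26} + 51 \left(65 + 15\right)} = \frac{1}{\frac{259}{26} + 51 \cdot 80} = \frac{1}{\frac{259}{26} + 4080} = \frac{1}{\frac{106339}{26}} = \frac{26}{106339}$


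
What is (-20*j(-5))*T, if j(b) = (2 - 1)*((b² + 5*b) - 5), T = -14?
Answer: -1400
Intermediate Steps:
j(b) = -5 + b² + 5*b (j(b) = 1*(-5 + b² + 5*b) = -5 + b² + 5*b)
(-20*j(-5))*T = -20*(-5 + (-5)² + 5*(-5))*(-14) = -20*(-5 + 25 - 25)*(-14) = -20*(-5)*(-14) = 100*(-14) = -1400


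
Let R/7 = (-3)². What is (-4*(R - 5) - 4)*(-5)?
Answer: 1180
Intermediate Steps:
R = 63 (R = 7*(-3)² = 7*9 = 63)
(-4*(R - 5) - 4)*(-5) = (-4*(63 - 5) - 4)*(-5) = (-4*58 - 4)*(-5) = (-232 - 4)*(-5) = -236*(-5) = 1180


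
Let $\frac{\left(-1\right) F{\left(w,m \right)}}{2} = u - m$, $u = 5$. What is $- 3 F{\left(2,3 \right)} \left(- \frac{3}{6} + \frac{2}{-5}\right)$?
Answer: $- \frac{54}{5} \approx -10.8$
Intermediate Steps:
$F{\left(w,m \right)} = -10 + 2 m$ ($F{\left(w,m \right)} = - 2 \left(5 - m\right) = -10 + 2 m$)
$- 3 F{\left(2,3 \right)} \left(- \frac{3}{6} + \frac{2}{-5}\right) = - 3 \left(-10 + 2 \cdot 3\right) \left(- \frac{3}{6} + \frac{2}{-5}\right) = - 3 \left(-10 + 6\right) \left(\left(-3\right) \frac{1}{6} + 2 \left(- \frac{1}{5}\right)\right) = \left(-3\right) \left(-4\right) \left(- \frac{1}{2} - \frac{2}{5}\right) = 12 \left(- \frac{9}{10}\right) = - \frac{54}{5}$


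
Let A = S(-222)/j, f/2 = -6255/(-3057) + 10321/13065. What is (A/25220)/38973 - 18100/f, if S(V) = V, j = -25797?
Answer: -127291398801049384260103/39890689131098768820 ≈ -3191.0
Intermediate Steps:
f = 75515248/13313235 (f = 2*(-6255/(-3057) + 10321/13065) = 2*(-6255*(-1/3057) + 10321*(1/13065)) = 2*(2085/1019 + 10321/13065) = 2*(37757624/13313235) = 75515248/13313235 ≈ 5.6722)
A = 74/8599 (A = -222/(-25797) = -222*(-1/25797) = 74/8599 ≈ 0.0086057)
(A/25220)/38973 - 18100/f = ((74/8599)/25220)/38973 - 18100/75515248/13313235 = ((74/8599)*(1/25220))*(1/38973) - 18100*13313235/75515248 = (37/108433390)*(1/38973) - 60242388375/18878812 = 37/4225974508470 - 60242388375/18878812 = -127291398801049384260103/39890689131098768820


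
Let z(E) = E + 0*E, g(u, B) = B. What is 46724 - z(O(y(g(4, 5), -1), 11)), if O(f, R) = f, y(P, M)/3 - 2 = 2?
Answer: 46712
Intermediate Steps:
y(P, M) = 12 (y(P, M) = 6 + 3*2 = 6 + 6 = 12)
z(E) = E (z(E) = E + 0 = E)
46724 - z(O(y(g(4, 5), -1), 11)) = 46724 - 1*12 = 46724 - 12 = 46712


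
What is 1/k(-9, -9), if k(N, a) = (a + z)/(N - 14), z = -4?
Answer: 23/13 ≈ 1.7692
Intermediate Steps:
k(N, a) = (-4 + a)/(-14 + N) (k(N, a) = (a - 4)/(N - 14) = (-4 + a)/(-14 + N))
1/k(-9, -9) = 1/((-4 - 9)/(-14 - 9)) = 1/(-13/(-23)) = 1/(-1/23*(-13)) = 1/(13/23) = 23/13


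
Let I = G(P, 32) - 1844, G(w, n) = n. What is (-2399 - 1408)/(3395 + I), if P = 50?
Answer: -3807/1583 ≈ -2.4049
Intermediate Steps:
I = -1812 (I = 32 - 1844 = -1812)
(-2399 - 1408)/(3395 + I) = (-2399 - 1408)/(3395 - 1812) = -3807/1583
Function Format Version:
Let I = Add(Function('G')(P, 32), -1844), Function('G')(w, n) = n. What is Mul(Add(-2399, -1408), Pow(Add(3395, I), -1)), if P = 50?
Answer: Rational(-3807, 1583) ≈ -2.4049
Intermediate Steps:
I = -1812 (I = Add(32, -1844) = -1812)
Mul(Add(-2399, -1408), Pow(Add(3395, I), -1)) = Mul(Add(-2399, -1408), Pow(Add(3395, -1812), -1)) = Mul(-3807, Pow(1583, -1)) = Mul(-3807, Rational(1, 1583)) = Rational(-3807, 1583)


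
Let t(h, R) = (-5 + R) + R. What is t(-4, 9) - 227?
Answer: -214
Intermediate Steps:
t(h, R) = -5 + 2*R
t(-4, 9) - 227 = (-5 + 2*9) - 227 = (-5 + 18) - 227 = 13 - 227 = -214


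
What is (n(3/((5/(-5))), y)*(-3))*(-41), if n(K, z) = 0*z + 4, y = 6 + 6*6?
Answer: 492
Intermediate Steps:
y = 42 (y = 6 + 36 = 42)
n(K, z) = 4 (n(K, z) = 0 + 4 = 4)
(n(3/((5/(-5))), y)*(-3))*(-41) = (4*(-3))*(-41) = -12*(-41) = 492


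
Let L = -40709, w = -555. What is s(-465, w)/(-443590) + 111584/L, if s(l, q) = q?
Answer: -9894990613/3611621062 ≈ -2.7398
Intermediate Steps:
s(-465, w)/(-443590) + 111584/L = -555/(-443590) + 111584/(-40709) = -555*(-1/443590) + 111584*(-1/40709) = 111/88718 - 111584/40709 = -9894990613/3611621062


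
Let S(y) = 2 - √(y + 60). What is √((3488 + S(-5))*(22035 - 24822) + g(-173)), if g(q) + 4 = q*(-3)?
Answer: √(-9726115 + 2787*√55) ≈ 3115.4*I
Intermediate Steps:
g(q) = -4 - 3*q (g(q) = -4 + q*(-3) = -4 - 3*q)
S(y) = 2 - √(60 + y)
√((3488 + S(-5))*(22035 - 24822) + g(-173)) = √((3488 + (2 - √(60 - 5)))*(22035 - 24822) + (-4 - 3*(-173))) = √((3488 + (2 - √55))*(-2787) + (-4 + 519)) = √((3490 - √55)*(-2787) + 515) = √((-9726630 + 2787*√55) + 515) = √(-9726115 + 2787*√55)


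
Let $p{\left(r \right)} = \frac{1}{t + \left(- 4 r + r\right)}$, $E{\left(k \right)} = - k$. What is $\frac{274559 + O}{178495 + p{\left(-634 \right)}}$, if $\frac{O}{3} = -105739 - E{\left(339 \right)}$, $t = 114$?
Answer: $- \frac{83948256}{359845921} \approx -0.23329$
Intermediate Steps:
$O = -316200$ ($O = 3 \left(-105739 - \left(-1\right) 339\right) = 3 \left(-105739 - -339\right) = 3 \left(-105739 + 339\right) = 3 \left(-105400\right) = -316200$)
$p{\left(r \right)} = \frac{1}{114 - 3 r}$ ($p{\left(r \right)} = \frac{1}{114 + \left(- 4 r + r\right)} = \frac{1}{114 - 3 r}$)
$\frac{274559 + O}{178495 + p{\left(-634 \right)}} = \frac{274559 - 316200}{178495 - \frac{1}{-114 + 3 \left(-634\right)}} = - \frac{41641}{178495 - \frac{1}{-114 - 1902}} = - \frac{41641}{178495 - \frac{1}{-2016}} = - \frac{41641}{178495 - - \frac{1}{2016}} = - \frac{41641}{178495 + \frac{1}{2016}} = - \frac{41641}{\frac{359845921}{2016}} = \left(-41641\right) \frac{2016}{359845921} = - \frac{83948256}{359845921}$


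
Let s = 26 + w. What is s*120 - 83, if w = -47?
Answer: -2603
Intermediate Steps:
s = -21 (s = 26 - 47 = -21)
s*120 - 83 = -21*120 - 83 = -2520 - 83 = -2603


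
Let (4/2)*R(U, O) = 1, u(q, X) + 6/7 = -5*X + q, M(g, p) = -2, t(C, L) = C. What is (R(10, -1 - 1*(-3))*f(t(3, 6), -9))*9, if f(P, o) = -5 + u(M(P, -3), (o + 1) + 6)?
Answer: 135/14 ≈ 9.6429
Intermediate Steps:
u(q, X) = -6/7 + q - 5*X (u(q, X) = -6/7 + (-5*X + q) = -6/7 + (q - 5*X) = -6/7 + q - 5*X)
f(P, o) = -300/7 - 5*o (f(P, o) = -5 + (-6/7 - 2 - 5*((o + 1) + 6)) = -5 + (-6/7 - 2 - 5*((1 + o) + 6)) = -5 + (-6/7 - 2 - 5*(7 + o)) = -5 + (-6/7 - 2 + (-35 - 5*o)) = -5 + (-265/7 - 5*o) = -300/7 - 5*o)
R(U, O) = ½ (R(U, O) = (½)*1 = ½)
(R(10, -1 - 1*(-3))*f(t(3, 6), -9))*9 = ((-300/7 - 5*(-9))/2)*9 = ((-300/7 + 45)/2)*9 = ((½)*(15/7))*9 = (15/14)*9 = 135/14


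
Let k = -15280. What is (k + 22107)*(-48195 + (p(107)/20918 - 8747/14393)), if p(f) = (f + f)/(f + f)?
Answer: -99062400431378041/301072774 ≈ -3.2903e+8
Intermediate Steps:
p(f) = 1 (p(f) = (2*f)/((2*f)) = (2*f)*(1/(2*f)) = 1)
(k + 22107)*(-48195 + (p(107)/20918 - 8747/14393)) = (-15280 + 22107)*(-48195 + (1/20918 - 8747/14393)) = 6827*(-48195 + (1*(1/20918) - 8747*1/14393)) = 6827*(-48195 + (1/20918 - 8747/14393)) = 6827*(-48195 - 182955353/301072774) = 6827*(-14510385298283/301072774) = -99062400431378041/301072774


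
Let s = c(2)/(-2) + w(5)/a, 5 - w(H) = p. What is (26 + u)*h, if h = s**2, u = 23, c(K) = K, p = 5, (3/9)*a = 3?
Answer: 49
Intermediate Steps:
a = 9 (a = 3*3 = 9)
w(H) = 0 (w(H) = 5 - 1*5 = 5 - 5 = 0)
s = -1 (s = 2/(-2) + 0/9 = 2*(-1/2) + 0*(1/9) = -1 + 0 = -1)
h = 1 (h = (-1)**2 = 1)
(26 + u)*h = (26 + 23)*1 = 49*1 = 49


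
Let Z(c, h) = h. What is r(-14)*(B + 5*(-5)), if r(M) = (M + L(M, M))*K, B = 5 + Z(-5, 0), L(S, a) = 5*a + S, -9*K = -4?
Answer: 7840/9 ≈ 871.11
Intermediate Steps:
K = 4/9 (K = -⅑*(-4) = 4/9 ≈ 0.44444)
L(S, a) = S + 5*a
B = 5 (B = 5 + 0 = 5)
r(M) = 28*M/9 (r(M) = (M + (M + 5*M))*(4/9) = (M + 6*M)*(4/9) = (7*M)*(4/9) = 28*M/9)
r(-14)*(B + 5*(-5)) = ((28/9)*(-14))*(5 + 5*(-5)) = -392*(5 - 25)/9 = -392/9*(-20) = 7840/9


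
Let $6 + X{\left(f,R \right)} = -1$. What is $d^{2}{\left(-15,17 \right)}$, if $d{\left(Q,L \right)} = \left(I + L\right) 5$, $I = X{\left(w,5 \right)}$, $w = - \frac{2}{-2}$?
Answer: $2500$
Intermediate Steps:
$w = 1$ ($w = \left(-2\right) \left(- \frac{1}{2}\right) = 1$)
$X{\left(f,R \right)} = -7$ ($X{\left(f,R \right)} = -6 - 1 = -7$)
$I = -7$
$d{\left(Q,L \right)} = -35 + 5 L$ ($d{\left(Q,L \right)} = \left(-7 + L\right) 5 = -35 + 5 L$)
$d^{2}{\left(-15,17 \right)} = \left(-35 + 5 \cdot 17\right)^{2} = \left(-35 + 85\right)^{2} = 50^{2} = 2500$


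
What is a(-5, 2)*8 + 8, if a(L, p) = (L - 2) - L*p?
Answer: 32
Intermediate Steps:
a(L, p) = -2 + L - L*p (a(L, p) = (-2 + L) - L*p = -2 + L - L*p)
a(-5, 2)*8 + 8 = (-2 - 5 - 1*(-5)*2)*8 + 8 = (-2 - 5 + 10)*8 + 8 = 3*8 + 8 = 24 + 8 = 32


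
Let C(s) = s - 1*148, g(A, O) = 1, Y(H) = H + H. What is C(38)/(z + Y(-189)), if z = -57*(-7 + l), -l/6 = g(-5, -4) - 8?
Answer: 110/2373 ≈ 0.046355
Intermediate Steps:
Y(H) = 2*H
l = 42 (l = -6*(1 - 8) = -6*(-7) = 42)
z = -1995 (z = -57*(-7 + 42) = -57*35 = -1995)
C(s) = -148 + s (C(s) = s - 148 = -148 + s)
C(38)/(z + Y(-189)) = (-148 + 38)/(-1995 + 2*(-189)) = -110/(-1995 - 378) = -110/(-2373) = -110*(-1/2373) = 110/2373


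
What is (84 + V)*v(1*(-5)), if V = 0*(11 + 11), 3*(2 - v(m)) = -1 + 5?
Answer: 56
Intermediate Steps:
v(m) = ⅔ (v(m) = 2 - (-1 + 5)/3 = 2 - ⅓*4 = 2 - 4/3 = ⅔)
V = 0 (V = 0*22 = 0)
(84 + V)*v(1*(-5)) = (84 + 0)*(⅔) = 84*(⅔) = 56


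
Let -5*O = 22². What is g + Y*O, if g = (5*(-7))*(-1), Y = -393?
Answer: 190387/5 ≈ 38077.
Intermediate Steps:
g = 35 (g = -35*(-1) = 35)
O = -484/5 (O = -⅕*22² = -⅕*484 = -484/5 ≈ -96.800)
g + Y*O = 35 - 393*(-484/5) = 35 + 190212/5 = 190387/5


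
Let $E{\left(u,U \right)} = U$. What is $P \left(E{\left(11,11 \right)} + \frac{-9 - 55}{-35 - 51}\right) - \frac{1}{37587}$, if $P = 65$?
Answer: $\frac{1233793232}{1616241} \approx 763.37$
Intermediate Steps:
$P \left(E{\left(11,11 \right)} + \frac{-9 - 55}{-35 - 51}\right) - \frac{1}{37587} = 65 \left(11 + \frac{-9 - 55}{-35 - 51}\right) - \frac{1}{37587} = 65 \left(11 - \frac{64}{-86}\right) - \frac{1}{37587} = 65 \left(11 - - \frac{32}{43}\right) - \frac{1}{37587} = 65 \left(11 + \frac{32}{43}\right) - \frac{1}{37587} = 65 \cdot \frac{505}{43} - \frac{1}{37587} = \frac{32825}{43} - \frac{1}{37587} = \frac{1233793232}{1616241}$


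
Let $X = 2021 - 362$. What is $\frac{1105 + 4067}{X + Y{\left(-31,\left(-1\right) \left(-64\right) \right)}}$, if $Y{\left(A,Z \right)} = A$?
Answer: $\frac{1293}{407} \approx 3.1769$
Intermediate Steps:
$X = 1659$
$\frac{1105 + 4067}{X + Y{\left(-31,\left(-1\right) \left(-64\right) \right)}} = \frac{1105 + 4067}{1659 - 31} = \frac{5172}{1628} = 5172 \cdot \frac{1}{1628} = \frac{1293}{407}$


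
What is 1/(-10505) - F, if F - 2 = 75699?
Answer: -795239006/10505 ≈ -75701.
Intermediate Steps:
F = 75701 (F = 2 + 75699 = 75701)
1/(-10505) - F = 1/(-10505) - 1*75701 = -1/10505 - 75701 = -795239006/10505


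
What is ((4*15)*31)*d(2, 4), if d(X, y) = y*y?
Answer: 29760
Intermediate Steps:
d(X, y) = y**2
((4*15)*31)*d(2, 4) = ((4*15)*31)*4**2 = (60*31)*16 = 1860*16 = 29760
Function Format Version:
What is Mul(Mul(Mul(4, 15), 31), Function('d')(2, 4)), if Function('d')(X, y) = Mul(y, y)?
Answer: 29760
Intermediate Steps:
Function('d')(X, y) = Pow(y, 2)
Mul(Mul(Mul(4, 15), 31), Function('d')(2, 4)) = Mul(Mul(Mul(4, 15), 31), Pow(4, 2)) = Mul(Mul(60, 31), 16) = Mul(1860, 16) = 29760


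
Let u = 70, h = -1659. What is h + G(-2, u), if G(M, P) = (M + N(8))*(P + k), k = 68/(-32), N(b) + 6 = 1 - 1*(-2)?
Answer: -15987/8 ≈ -1998.4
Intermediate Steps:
N(b) = -3 (N(b) = -6 + (1 - 1*(-2)) = -6 + (1 + 2) = -6 + 3 = -3)
k = -17/8 (k = 68*(-1/32) = -17/8 ≈ -2.1250)
G(M, P) = (-3 + M)*(-17/8 + P) (G(M, P) = (M - 3)*(P - 17/8) = (-3 + M)*(-17/8 + P))
h + G(-2, u) = -1659 + (51/8 - 3*70 - 17/8*(-2) - 2*70) = -1659 + (51/8 - 210 + 17/4 - 140) = -1659 - 2715/8 = -15987/8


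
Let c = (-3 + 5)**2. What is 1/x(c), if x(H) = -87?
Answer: -1/87 ≈ -0.011494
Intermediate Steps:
c = 4 (c = 2**2 = 4)
1/x(c) = 1/(-87) = -1/87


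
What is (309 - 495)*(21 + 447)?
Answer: -87048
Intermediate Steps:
(309 - 495)*(21 + 447) = -186*468 = -87048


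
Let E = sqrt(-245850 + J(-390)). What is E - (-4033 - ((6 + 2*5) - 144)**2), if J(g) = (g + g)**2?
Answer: 20417 + 5*sqrt(14502) ≈ 21019.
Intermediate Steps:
J(g) = 4*g**2 (J(g) = (2*g)**2 = 4*g**2)
E = 5*sqrt(14502) (E = sqrt(-245850 + 4*(-390)**2) = sqrt(-245850 + 4*152100) = sqrt(-245850 + 608400) = sqrt(362550) = 5*sqrt(14502) ≈ 602.12)
E - (-4033 - ((6 + 2*5) - 144)**2) = 5*sqrt(14502) - (-4033 - ((6 + 2*5) - 144)**2) = 5*sqrt(14502) - (-4033 - ((6 + 10) - 144)**2) = 5*sqrt(14502) - (-4033 - (16 - 144)**2) = 5*sqrt(14502) - (-4033 - 1*(-128)**2) = 5*sqrt(14502) - (-4033 - 1*16384) = 5*sqrt(14502) - (-4033 - 16384) = 5*sqrt(14502) - 1*(-20417) = 5*sqrt(14502) + 20417 = 20417 + 5*sqrt(14502)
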